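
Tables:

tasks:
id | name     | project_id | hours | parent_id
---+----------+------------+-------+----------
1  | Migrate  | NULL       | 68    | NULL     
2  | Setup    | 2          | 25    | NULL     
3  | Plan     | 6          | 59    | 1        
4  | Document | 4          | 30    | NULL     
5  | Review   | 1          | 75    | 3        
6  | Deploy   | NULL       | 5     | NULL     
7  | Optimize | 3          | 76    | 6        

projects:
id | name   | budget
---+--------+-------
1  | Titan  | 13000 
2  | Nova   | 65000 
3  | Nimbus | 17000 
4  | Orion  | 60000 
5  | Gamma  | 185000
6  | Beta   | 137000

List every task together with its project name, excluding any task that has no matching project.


INNER JOIN keeps only tasks rows whose project_id matches an id in projects. Walk through each task:
  - task 1 (Migrate): project_id=NULL, no match -> dropped
  - task 2 (Setup): project_id=2 -> matches Nova
  - task 3 (Plan): project_id=6 -> matches Beta
  - task 4 (Document): project_id=4 -> matches Orion
  - task 5 (Review): project_id=1 -> matches Titan
  - task 6 (Deploy): project_id=NULL, no match -> dropped
  - task 7 (Optimize): project_id=3 -> matches Nimbus
So 2 of 7 rows are dropped.

SQL:
SELECT a.name, b.name AS project
FROM tasks a
INNER JOIN projects b ON a.project_id = b.id

Result:
name     | project
---------+--------
Setup    | Nova   
Plan     | Beta   
Document | Orion  
Review   | Titan  
Optimize | Nimbus 


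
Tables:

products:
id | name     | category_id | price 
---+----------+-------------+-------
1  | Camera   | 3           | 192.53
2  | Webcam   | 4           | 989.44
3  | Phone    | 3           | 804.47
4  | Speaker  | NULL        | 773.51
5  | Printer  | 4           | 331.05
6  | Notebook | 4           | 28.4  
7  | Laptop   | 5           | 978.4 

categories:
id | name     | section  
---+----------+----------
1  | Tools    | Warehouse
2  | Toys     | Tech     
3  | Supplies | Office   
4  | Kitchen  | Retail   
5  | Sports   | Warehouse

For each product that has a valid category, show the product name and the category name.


INNER JOIN keeps only products rows whose category_id matches an id in categories. Walk through each product:
  - product 1 (Camera): category_id=3 -> matches Supplies
  - product 2 (Webcam): category_id=4 -> matches Kitchen
  - product 3 (Phone): category_id=3 -> matches Supplies
  - product 4 (Speaker): category_id=NULL, no match -> dropped
  - product 5 (Printer): category_id=4 -> matches Kitchen
  - product 6 (Notebook): category_id=4 -> matches Kitchen
  - product 7 (Laptop): category_id=5 -> matches Sports
So 1 of 7 rows is dropped.

SQL:
SELECT a.name, b.name AS category
FROM products a
INNER JOIN categories b ON a.category_id = b.id

Result:
name     | category
---------+---------
Camera   | Supplies
Webcam   | Kitchen 
Phone    | Supplies
Printer  | Kitchen 
Notebook | Kitchen 
Laptop   | Sports  


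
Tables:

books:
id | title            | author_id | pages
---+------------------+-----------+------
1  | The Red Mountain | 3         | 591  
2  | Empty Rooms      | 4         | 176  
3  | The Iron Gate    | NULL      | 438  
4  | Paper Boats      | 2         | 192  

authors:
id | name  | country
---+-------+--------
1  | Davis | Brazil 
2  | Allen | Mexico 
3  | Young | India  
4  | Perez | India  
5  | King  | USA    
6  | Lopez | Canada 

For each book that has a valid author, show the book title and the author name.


INNER JOIN keeps only books rows whose author_id matches an id in authors. Walk through each book:
  - book 1 (The Red Mountain): author_id=3 -> matches Young
  - book 2 (Empty Rooms): author_id=4 -> matches Perez
  - book 3 (The Iron Gate): author_id=NULL, no match -> dropped
  - book 4 (Paper Boats): author_id=2 -> matches Allen
So 1 of 4 rows is dropped.

SQL:
SELECT a.title, b.name AS author
FROM books a
INNER JOIN authors b ON a.author_id = b.id

Result:
title            | author
-----------------+-------
The Red Mountain | Young 
Empty Rooms      | Perez 
Paper Boats      | Allen 


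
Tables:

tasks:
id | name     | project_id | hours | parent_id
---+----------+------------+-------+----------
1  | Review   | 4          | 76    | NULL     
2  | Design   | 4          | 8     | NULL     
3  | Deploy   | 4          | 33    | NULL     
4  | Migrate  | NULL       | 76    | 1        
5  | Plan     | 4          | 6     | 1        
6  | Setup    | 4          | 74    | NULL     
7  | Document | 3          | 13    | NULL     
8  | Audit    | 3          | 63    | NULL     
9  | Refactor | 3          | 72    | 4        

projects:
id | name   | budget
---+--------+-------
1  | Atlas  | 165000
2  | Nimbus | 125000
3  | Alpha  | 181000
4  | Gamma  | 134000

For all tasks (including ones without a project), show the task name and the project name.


LEFT JOIN keeps every row from tasks (the left table); where project_id has no match in projects, the project columns become NULL. Walk through each task:
  - task 1 (Review): project_id=4 -> matches Gamma
  - task 2 (Design): project_id=4 -> matches Gamma
  - task 3 (Deploy): project_id=4 -> matches Gamma
  - task 4 (Migrate): project_id=NULL, no match -> kept with NULL
  - task 5 (Plan): project_id=4 -> matches Gamma
  - task 6 (Setup): project_id=4 -> matches Gamma
  - task 7 (Document): project_id=3 -> matches Alpha
  - task 8 (Audit): project_id=3 -> matches Alpha
  - task 9 (Refactor): project_id=3 -> matches Alpha
All 9 rows appear; 1 has NULL project.

SQL:
SELECT a.name, b.name AS project
FROM tasks a
LEFT JOIN projects b ON a.project_id = b.id

Result:
name     | project
---------+--------
Review   | Gamma  
Design   | Gamma  
Deploy   | Gamma  
Migrate  | NULL   
Plan     | Gamma  
Setup    | Gamma  
Document | Alpha  
Audit    | Alpha  
Refactor | Alpha  


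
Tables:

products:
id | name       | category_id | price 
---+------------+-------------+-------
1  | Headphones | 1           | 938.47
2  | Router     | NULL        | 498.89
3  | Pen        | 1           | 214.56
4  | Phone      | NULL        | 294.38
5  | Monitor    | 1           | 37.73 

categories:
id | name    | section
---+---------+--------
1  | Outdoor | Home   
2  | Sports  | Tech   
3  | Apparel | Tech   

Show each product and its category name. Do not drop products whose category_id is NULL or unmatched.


LEFT JOIN keeps every row from products (the left table); where category_id has no match in categories, the category columns become NULL. Walk through each product:
  - product 1 (Headphones): category_id=1 -> matches Outdoor
  - product 2 (Router): category_id=NULL, no match -> kept with NULL
  - product 3 (Pen): category_id=1 -> matches Outdoor
  - product 4 (Phone): category_id=NULL, no match -> kept with NULL
  - product 5 (Monitor): category_id=1 -> matches Outdoor
All 5 rows appear; 2 have NULL category.

SQL:
SELECT a.name, b.name AS category
FROM products a
LEFT JOIN categories b ON a.category_id = b.id

Result:
name       | category
-----------+---------
Headphones | Outdoor 
Router     | NULL    
Pen        | Outdoor 
Phone      | NULL    
Monitor    | Outdoor 


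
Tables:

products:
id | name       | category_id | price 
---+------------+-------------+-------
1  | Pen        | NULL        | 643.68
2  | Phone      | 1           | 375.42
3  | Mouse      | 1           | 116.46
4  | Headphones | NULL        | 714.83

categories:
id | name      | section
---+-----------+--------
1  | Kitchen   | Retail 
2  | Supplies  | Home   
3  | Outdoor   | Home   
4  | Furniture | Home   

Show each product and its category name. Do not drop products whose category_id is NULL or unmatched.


LEFT JOIN keeps every row from products (the left table); where category_id has no match in categories, the category columns become NULL. Walk through each product:
  - product 1 (Pen): category_id=NULL, no match -> kept with NULL
  - product 2 (Phone): category_id=1 -> matches Kitchen
  - product 3 (Mouse): category_id=1 -> matches Kitchen
  - product 4 (Headphones): category_id=NULL, no match -> kept with NULL
All 4 rows appear; 2 have NULL category.

SQL:
SELECT a.name, b.name AS category
FROM products a
LEFT JOIN categories b ON a.category_id = b.id

Result:
name       | category
-----------+---------
Pen        | NULL    
Phone      | Kitchen 
Mouse      | Kitchen 
Headphones | NULL    


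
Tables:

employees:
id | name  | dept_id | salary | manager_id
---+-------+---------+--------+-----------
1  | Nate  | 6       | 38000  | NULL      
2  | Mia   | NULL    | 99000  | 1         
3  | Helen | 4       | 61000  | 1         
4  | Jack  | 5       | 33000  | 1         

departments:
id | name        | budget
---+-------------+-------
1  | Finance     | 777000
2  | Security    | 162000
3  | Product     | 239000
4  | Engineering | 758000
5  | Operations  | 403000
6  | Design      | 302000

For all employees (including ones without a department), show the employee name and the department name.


LEFT JOIN keeps every row from employees (the left table); where dept_id has no match in departments, the department columns become NULL. Walk through each employee:
  - employee 1 (Nate): dept_id=6 -> matches Design
  - employee 2 (Mia): dept_id=NULL, no match -> kept with NULL
  - employee 3 (Helen): dept_id=4 -> matches Engineering
  - employee 4 (Jack): dept_id=5 -> matches Operations
All 4 rows appear; 1 has NULL department.

SQL:
SELECT a.name, b.name AS department
FROM employees a
LEFT JOIN departments b ON a.dept_id = b.id

Result:
name  | department 
------+------------
Nate  | Design     
Mia   | NULL       
Helen | Engineering
Jack  | Operations 


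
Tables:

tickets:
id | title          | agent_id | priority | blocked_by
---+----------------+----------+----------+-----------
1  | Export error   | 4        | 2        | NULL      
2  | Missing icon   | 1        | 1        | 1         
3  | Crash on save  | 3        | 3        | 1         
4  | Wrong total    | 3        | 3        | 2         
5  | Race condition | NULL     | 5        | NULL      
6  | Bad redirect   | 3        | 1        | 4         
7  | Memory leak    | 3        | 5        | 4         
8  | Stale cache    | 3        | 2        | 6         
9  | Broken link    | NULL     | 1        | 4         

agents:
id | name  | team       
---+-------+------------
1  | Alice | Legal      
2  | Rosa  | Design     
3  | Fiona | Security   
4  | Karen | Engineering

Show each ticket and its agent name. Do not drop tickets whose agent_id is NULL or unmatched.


LEFT JOIN keeps every row from tickets (the left table); where agent_id has no match in agents, the agent columns become NULL. Walk through each ticket:
  - ticket 1 (Export error): agent_id=4 -> matches Karen
  - ticket 2 (Missing icon): agent_id=1 -> matches Alice
  - ticket 3 (Crash on save): agent_id=3 -> matches Fiona
  - ticket 4 (Wrong total): agent_id=3 -> matches Fiona
  - ticket 5 (Race condition): agent_id=NULL, no match -> kept with NULL
  - ticket 6 (Bad redirect): agent_id=3 -> matches Fiona
  - ticket 7 (Memory leak): agent_id=3 -> matches Fiona
  - ticket 8 (Stale cache): agent_id=3 -> matches Fiona
  - ticket 9 (Broken link): agent_id=NULL, no match -> kept with NULL
All 9 rows appear; 2 have NULL agent.

SQL:
SELECT a.title, b.name AS agent
FROM tickets a
LEFT JOIN agents b ON a.agent_id = b.id

Result:
title          | agent
---------------+------
Export error   | Karen
Missing icon   | Alice
Crash on save  | Fiona
Wrong total    | Fiona
Race condition | NULL 
Bad redirect   | Fiona
Memory leak    | Fiona
Stale cache    | Fiona
Broken link    | NULL 


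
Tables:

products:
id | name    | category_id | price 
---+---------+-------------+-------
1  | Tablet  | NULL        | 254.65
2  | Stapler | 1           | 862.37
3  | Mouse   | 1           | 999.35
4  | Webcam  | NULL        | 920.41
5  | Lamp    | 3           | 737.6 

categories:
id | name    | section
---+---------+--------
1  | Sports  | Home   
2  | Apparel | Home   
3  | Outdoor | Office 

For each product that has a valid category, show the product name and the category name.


INNER JOIN keeps only products rows whose category_id matches an id in categories. Walk through each product:
  - product 1 (Tablet): category_id=NULL, no match -> dropped
  - product 2 (Stapler): category_id=1 -> matches Sports
  - product 3 (Mouse): category_id=1 -> matches Sports
  - product 4 (Webcam): category_id=NULL, no match -> dropped
  - product 5 (Lamp): category_id=3 -> matches Outdoor
So 2 of 5 rows are dropped.

SQL:
SELECT a.name, b.name AS category
FROM products a
INNER JOIN categories b ON a.category_id = b.id

Result:
name    | category
--------+---------
Stapler | Sports  
Mouse   | Sports  
Lamp    | Outdoor 


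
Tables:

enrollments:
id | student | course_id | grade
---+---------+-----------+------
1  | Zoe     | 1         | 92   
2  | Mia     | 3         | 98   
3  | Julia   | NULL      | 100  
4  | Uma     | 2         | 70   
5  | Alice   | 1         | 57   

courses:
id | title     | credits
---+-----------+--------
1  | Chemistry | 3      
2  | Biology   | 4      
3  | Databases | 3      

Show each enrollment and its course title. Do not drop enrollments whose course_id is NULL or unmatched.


LEFT JOIN keeps every row from enrollments (the left table); where course_id has no match in courses, the course columns become NULL. Walk through each enrollment:
  - enrollment 1 (Zoe): course_id=1 -> matches Chemistry
  - enrollment 2 (Mia): course_id=3 -> matches Databases
  - enrollment 3 (Julia): course_id=NULL, no match -> kept with NULL
  - enrollment 4 (Uma): course_id=2 -> matches Biology
  - enrollment 5 (Alice): course_id=1 -> matches Chemistry
All 5 rows appear; 1 has NULL course.

SQL:
SELECT a.student, b.title AS course
FROM enrollments a
LEFT JOIN courses b ON a.course_id = b.id

Result:
student | course   
--------+----------
Zoe     | Chemistry
Mia     | Databases
Julia   | NULL     
Uma     | Biology  
Alice   | Chemistry


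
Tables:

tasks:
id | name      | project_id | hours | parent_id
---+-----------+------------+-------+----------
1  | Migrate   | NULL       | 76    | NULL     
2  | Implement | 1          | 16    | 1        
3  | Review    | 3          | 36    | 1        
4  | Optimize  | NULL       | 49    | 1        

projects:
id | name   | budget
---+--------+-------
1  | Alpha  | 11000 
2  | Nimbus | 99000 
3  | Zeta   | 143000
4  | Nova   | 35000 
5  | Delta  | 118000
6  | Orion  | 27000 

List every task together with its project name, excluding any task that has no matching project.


INNER JOIN keeps only tasks rows whose project_id matches an id in projects. Walk through each task:
  - task 1 (Migrate): project_id=NULL, no match -> dropped
  - task 2 (Implement): project_id=1 -> matches Alpha
  - task 3 (Review): project_id=3 -> matches Zeta
  - task 4 (Optimize): project_id=NULL, no match -> dropped
So 2 of 4 rows are dropped.

SQL:
SELECT a.name, b.name AS project
FROM tasks a
INNER JOIN projects b ON a.project_id = b.id

Result:
name      | project
----------+--------
Implement | Alpha  
Review    | Zeta   


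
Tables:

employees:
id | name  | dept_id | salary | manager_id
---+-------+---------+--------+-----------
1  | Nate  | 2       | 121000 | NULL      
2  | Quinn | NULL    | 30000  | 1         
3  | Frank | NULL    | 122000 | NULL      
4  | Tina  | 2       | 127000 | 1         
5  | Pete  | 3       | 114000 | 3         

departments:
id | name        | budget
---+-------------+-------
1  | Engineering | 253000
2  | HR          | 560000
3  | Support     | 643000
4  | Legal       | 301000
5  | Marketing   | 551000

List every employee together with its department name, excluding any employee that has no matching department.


INNER JOIN keeps only employees rows whose dept_id matches an id in departments. Walk through each employee:
  - employee 1 (Nate): dept_id=2 -> matches HR
  - employee 2 (Quinn): dept_id=NULL, no match -> dropped
  - employee 3 (Frank): dept_id=NULL, no match -> dropped
  - employee 4 (Tina): dept_id=2 -> matches HR
  - employee 5 (Pete): dept_id=3 -> matches Support
So 2 of 5 rows are dropped.

SQL:
SELECT a.name, b.name AS department
FROM employees a
INNER JOIN departments b ON a.dept_id = b.id

Result:
name | department
-----+-----------
Nate | HR        
Tina | HR        
Pete | Support   


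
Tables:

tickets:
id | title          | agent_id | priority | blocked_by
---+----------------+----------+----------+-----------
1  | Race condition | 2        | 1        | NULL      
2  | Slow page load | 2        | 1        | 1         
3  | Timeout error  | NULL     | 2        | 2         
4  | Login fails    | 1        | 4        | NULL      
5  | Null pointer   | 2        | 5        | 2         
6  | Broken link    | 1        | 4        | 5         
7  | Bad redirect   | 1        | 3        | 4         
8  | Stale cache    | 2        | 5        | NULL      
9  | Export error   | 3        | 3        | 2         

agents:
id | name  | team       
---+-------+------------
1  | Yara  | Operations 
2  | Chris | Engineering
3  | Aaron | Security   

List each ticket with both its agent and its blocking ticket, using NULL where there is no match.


Two LEFT JOINs from the same base table tickets: one to agents via agent_id, one to tickets itself via blocked_by. Both are LEFT so every ticket is preserved.
Match against agents:
  - ticket 1 (Race condition): agent_id=2 -> matches Chris
  - ticket 2 (Slow page load): agent_id=2 -> matches Chris
  - ticket 3 (Timeout error): agent_id=NULL, no match -> kept with NULL
  - ticket 4 (Login fails): agent_id=1 -> matches Yara
  - ticket 5 (Null pointer): agent_id=2 -> matches Chris
  - ticket 6 (Broken link): agent_id=1 -> matches Yara
  - ticket 7 (Bad redirect): agent_id=1 -> matches Yara
  - ticket 8 (Stale cache): agent_id=2 -> matches Chris
  - ticket 9 (Export error): agent_id=3 -> matches Aaron
Match against tickets (self):
  - ticket 1 (Race condition): blocked_by=NULL -> NULL
  - ticket 2 (Slow page load): blocked_by=1 -> Race condition
  - ticket 3 (Timeout error): blocked_by=2 -> Slow page load
  - ticket 4 (Login fails): blocked_by=NULL -> NULL
  - ticket 5 (Null pointer): blocked_by=2 -> Slow page load
  - ticket 6 (Broken link): blocked_by=5 -> Null pointer
  - ticket 7 (Bad redirect): blocked_by=4 -> Login fails
  - ticket 8 (Stale cache): blocked_by=NULL -> NULL
  - ticket 9 (Export error): blocked_by=2 -> Slow page load

SQL:
SELECT a.title, b.name AS agent, c.title AS blocked_by
FROM tickets a
LEFT JOIN agents b ON a.agent_id = b.id
LEFT JOIN tickets c ON a.blocked_by = c.id

Result:
title          | agent | blocked_by    
---------------+-------+---------------
Race condition | Chris | NULL          
Slow page load | Chris | Race condition
Timeout error  | NULL  | Slow page load
Login fails    | Yara  | NULL          
Null pointer   | Chris | Slow page load
Broken link    | Yara  | Null pointer  
Bad redirect   | Yara  | Login fails   
Stale cache    | Chris | NULL          
Export error   | Aaron | Slow page load


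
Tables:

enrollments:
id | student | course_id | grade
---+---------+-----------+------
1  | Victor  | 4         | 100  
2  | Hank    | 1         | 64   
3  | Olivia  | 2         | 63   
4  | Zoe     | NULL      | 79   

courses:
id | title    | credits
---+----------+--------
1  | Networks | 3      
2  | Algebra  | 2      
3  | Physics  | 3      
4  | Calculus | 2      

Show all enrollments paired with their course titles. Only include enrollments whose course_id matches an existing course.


INNER JOIN keeps only enrollments rows whose course_id matches an id in courses. Walk through each enrollment:
  - enrollment 1 (Victor): course_id=4 -> matches Calculus
  - enrollment 2 (Hank): course_id=1 -> matches Networks
  - enrollment 3 (Olivia): course_id=2 -> matches Algebra
  - enrollment 4 (Zoe): course_id=NULL, no match -> dropped
So 1 of 4 rows is dropped.

SQL:
SELECT a.student, b.title AS course
FROM enrollments a
INNER JOIN courses b ON a.course_id = b.id

Result:
student | course  
--------+---------
Victor  | Calculus
Hank    | Networks
Olivia  | Algebra 


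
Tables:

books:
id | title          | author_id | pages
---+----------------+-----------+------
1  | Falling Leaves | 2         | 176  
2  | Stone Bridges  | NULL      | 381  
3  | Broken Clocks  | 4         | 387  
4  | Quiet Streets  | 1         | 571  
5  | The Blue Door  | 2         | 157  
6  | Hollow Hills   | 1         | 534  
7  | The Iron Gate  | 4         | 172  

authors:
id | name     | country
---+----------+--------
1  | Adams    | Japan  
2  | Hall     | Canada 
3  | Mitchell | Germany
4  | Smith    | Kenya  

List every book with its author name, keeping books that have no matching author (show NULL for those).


LEFT JOIN keeps every row from books (the left table); where author_id has no match in authors, the author columns become NULL. Walk through each book:
  - book 1 (Falling Leaves): author_id=2 -> matches Hall
  - book 2 (Stone Bridges): author_id=NULL, no match -> kept with NULL
  - book 3 (Broken Clocks): author_id=4 -> matches Smith
  - book 4 (Quiet Streets): author_id=1 -> matches Adams
  - book 5 (The Blue Door): author_id=2 -> matches Hall
  - book 6 (Hollow Hills): author_id=1 -> matches Adams
  - book 7 (The Iron Gate): author_id=4 -> matches Smith
All 7 rows appear; 1 has NULL author.

SQL:
SELECT a.title, b.name AS author
FROM books a
LEFT JOIN authors b ON a.author_id = b.id

Result:
title          | author
---------------+-------
Falling Leaves | Hall  
Stone Bridges  | NULL  
Broken Clocks  | Smith 
Quiet Streets  | Adams 
The Blue Door  | Hall  
Hollow Hills   | Adams 
The Iron Gate  | Smith 


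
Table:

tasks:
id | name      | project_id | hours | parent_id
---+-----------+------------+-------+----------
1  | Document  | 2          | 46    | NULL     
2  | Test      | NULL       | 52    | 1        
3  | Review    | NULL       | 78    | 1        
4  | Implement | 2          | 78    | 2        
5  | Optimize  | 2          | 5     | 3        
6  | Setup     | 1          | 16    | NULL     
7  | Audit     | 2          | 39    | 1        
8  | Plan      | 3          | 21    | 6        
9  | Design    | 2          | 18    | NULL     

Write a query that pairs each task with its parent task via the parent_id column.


This is a self-join: tasks is joined to a second copy of itself, matching each row's parent_id to another row's id. Use LEFT JOIN so rows with parent_id=NULL are kept.
  - task 1 (Document): parent_id=NULL -> NULL
  - task 2 (Test): parent_id=1 -> Document
  - task 3 (Review): parent_id=1 -> Document
  - task 4 (Implement): parent_id=2 -> Test
  - task 5 (Optimize): parent_id=3 -> Review
  - task 6 (Setup): parent_id=NULL -> NULL
  - task 7 (Audit): parent_id=1 -> Document
  - task 8 (Plan): parent_id=6 -> Setup
  - task 9 (Design): parent_id=NULL -> NULL

SQL:
SELECT a.name AS item, b.name AS parent
FROM tasks a
LEFT JOIN tasks b ON a.parent_id = b.id

Result:
item      | parent  
----------+---------
Document  | NULL    
Test      | Document
Review    | Document
Implement | Test    
Optimize  | Review  
Setup     | NULL    
Audit     | Document
Plan      | Setup   
Design    | NULL    


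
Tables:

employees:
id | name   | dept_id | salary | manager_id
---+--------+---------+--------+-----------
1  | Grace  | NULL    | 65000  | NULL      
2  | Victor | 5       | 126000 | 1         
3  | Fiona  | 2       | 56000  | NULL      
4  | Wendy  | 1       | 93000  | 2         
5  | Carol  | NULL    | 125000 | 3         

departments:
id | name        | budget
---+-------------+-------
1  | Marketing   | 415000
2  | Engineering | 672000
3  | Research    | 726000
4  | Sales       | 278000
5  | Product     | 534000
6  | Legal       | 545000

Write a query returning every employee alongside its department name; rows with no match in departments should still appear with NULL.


LEFT JOIN keeps every row from employees (the left table); where dept_id has no match in departments, the department columns become NULL. Walk through each employee:
  - employee 1 (Grace): dept_id=NULL, no match -> kept with NULL
  - employee 2 (Victor): dept_id=5 -> matches Product
  - employee 3 (Fiona): dept_id=2 -> matches Engineering
  - employee 4 (Wendy): dept_id=1 -> matches Marketing
  - employee 5 (Carol): dept_id=NULL, no match -> kept with NULL
All 5 rows appear; 2 have NULL department.

SQL:
SELECT a.name, b.name AS department
FROM employees a
LEFT JOIN departments b ON a.dept_id = b.id

Result:
name   | department 
-------+------------
Grace  | NULL       
Victor | Product    
Fiona  | Engineering
Wendy  | Marketing  
Carol  | NULL       


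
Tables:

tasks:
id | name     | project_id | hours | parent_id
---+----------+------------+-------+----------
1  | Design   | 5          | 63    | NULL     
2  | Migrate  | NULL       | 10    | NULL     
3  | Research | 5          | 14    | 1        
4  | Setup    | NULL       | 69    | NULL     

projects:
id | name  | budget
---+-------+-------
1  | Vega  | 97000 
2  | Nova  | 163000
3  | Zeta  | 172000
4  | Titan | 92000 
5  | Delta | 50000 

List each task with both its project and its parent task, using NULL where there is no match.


Two LEFT JOINs from the same base table tasks: one to projects via project_id, one to tasks itself via parent_id. Both are LEFT so every task is preserved.
Match against projects:
  - task 1 (Design): project_id=5 -> matches Delta
  - task 2 (Migrate): project_id=NULL, no match -> kept with NULL
  - task 3 (Research): project_id=5 -> matches Delta
  - task 4 (Setup): project_id=NULL, no match -> kept with NULL
Match against tasks (self):
  - task 1 (Design): parent_id=NULL -> NULL
  - task 2 (Migrate): parent_id=NULL -> NULL
  - task 3 (Research): parent_id=1 -> Design
  - task 4 (Setup): parent_id=NULL -> NULL

SQL:
SELECT a.name, b.name AS project, c.name AS parent
FROM tasks a
LEFT JOIN projects b ON a.project_id = b.id
LEFT JOIN tasks c ON a.parent_id = c.id

Result:
name     | project | parent
---------+---------+-------
Design   | Delta   | NULL  
Migrate  | NULL    | NULL  
Research | Delta   | Design
Setup    | NULL    | NULL  


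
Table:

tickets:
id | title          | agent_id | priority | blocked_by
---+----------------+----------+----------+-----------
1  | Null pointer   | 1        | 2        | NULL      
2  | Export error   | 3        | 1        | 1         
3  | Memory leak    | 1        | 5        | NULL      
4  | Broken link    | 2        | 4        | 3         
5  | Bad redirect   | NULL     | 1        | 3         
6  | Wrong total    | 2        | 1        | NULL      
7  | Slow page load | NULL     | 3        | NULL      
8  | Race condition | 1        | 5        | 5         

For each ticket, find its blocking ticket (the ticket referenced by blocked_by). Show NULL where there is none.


This is a self-join: tickets is joined to a second copy of itself, matching each row's blocked_by to another row's id. Use LEFT JOIN so rows with blocked_by=NULL are kept.
  - ticket 1 (Null pointer): blocked_by=NULL -> NULL
  - ticket 2 (Export error): blocked_by=1 -> Null pointer
  - ticket 3 (Memory leak): blocked_by=NULL -> NULL
  - ticket 4 (Broken link): blocked_by=3 -> Memory leak
  - ticket 5 (Bad redirect): blocked_by=3 -> Memory leak
  - ticket 6 (Wrong total): blocked_by=NULL -> NULL
  - ticket 7 (Slow page load): blocked_by=NULL -> NULL
  - ticket 8 (Race condition): blocked_by=5 -> Bad redirect

SQL:
SELECT a.title AS item, b.title AS blocked_by
FROM tickets a
LEFT JOIN tickets b ON a.blocked_by = b.id

Result:
item           | blocked_by  
---------------+-------------
Null pointer   | NULL        
Export error   | Null pointer
Memory leak    | NULL        
Broken link    | Memory leak 
Bad redirect   | Memory leak 
Wrong total    | NULL        
Slow page load | NULL        
Race condition | Bad redirect


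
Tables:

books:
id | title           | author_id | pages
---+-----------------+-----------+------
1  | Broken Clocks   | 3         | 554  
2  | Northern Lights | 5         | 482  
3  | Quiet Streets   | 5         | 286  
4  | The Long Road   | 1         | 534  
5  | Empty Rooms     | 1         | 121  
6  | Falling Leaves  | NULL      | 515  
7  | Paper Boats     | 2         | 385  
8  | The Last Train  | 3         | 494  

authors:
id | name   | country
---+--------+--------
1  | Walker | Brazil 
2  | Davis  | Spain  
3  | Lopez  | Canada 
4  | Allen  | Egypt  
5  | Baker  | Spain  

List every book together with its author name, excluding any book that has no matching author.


INNER JOIN keeps only books rows whose author_id matches an id in authors. Walk through each book:
  - book 1 (Broken Clocks): author_id=3 -> matches Lopez
  - book 2 (Northern Lights): author_id=5 -> matches Baker
  - book 3 (Quiet Streets): author_id=5 -> matches Baker
  - book 4 (The Long Road): author_id=1 -> matches Walker
  - book 5 (Empty Rooms): author_id=1 -> matches Walker
  - book 6 (Falling Leaves): author_id=NULL, no match -> dropped
  - book 7 (Paper Boats): author_id=2 -> matches Davis
  - book 8 (The Last Train): author_id=3 -> matches Lopez
So 1 of 8 rows is dropped.

SQL:
SELECT a.title, b.name AS author
FROM books a
INNER JOIN authors b ON a.author_id = b.id

Result:
title           | author
----------------+-------
Broken Clocks   | Lopez 
Northern Lights | Baker 
Quiet Streets   | Baker 
The Long Road   | Walker
Empty Rooms     | Walker
Paper Boats     | Davis 
The Last Train  | Lopez 


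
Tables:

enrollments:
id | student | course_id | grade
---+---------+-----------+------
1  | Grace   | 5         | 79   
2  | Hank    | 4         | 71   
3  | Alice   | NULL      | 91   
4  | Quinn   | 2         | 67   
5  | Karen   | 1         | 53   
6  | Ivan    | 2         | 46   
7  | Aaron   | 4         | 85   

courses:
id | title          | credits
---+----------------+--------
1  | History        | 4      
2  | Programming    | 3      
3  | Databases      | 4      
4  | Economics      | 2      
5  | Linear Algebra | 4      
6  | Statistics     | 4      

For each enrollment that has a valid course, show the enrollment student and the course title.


INNER JOIN keeps only enrollments rows whose course_id matches an id in courses. Walk through each enrollment:
  - enrollment 1 (Grace): course_id=5 -> matches Linear Algebra
  - enrollment 2 (Hank): course_id=4 -> matches Economics
  - enrollment 3 (Alice): course_id=NULL, no match -> dropped
  - enrollment 4 (Quinn): course_id=2 -> matches Programming
  - enrollment 5 (Karen): course_id=1 -> matches History
  - enrollment 6 (Ivan): course_id=2 -> matches Programming
  - enrollment 7 (Aaron): course_id=4 -> matches Economics
So 1 of 7 rows is dropped.

SQL:
SELECT a.student, b.title AS course
FROM enrollments a
INNER JOIN courses b ON a.course_id = b.id

Result:
student | course        
--------+---------------
Grace   | Linear Algebra
Hank    | Economics     
Quinn   | Programming   
Karen   | History       
Ivan    | Programming   
Aaron   | Economics     


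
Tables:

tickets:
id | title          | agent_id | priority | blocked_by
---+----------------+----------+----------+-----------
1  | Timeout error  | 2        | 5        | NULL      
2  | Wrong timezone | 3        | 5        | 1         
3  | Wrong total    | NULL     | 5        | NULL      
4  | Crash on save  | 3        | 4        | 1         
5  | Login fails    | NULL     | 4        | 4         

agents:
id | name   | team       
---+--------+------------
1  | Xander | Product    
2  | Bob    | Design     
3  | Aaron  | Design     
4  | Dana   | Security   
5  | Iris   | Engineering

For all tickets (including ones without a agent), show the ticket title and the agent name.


LEFT JOIN keeps every row from tickets (the left table); where agent_id has no match in agents, the agent columns become NULL. Walk through each ticket:
  - ticket 1 (Timeout error): agent_id=2 -> matches Bob
  - ticket 2 (Wrong timezone): agent_id=3 -> matches Aaron
  - ticket 3 (Wrong total): agent_id=NULL, no match -> kept with NULL
  - ticket 4 (Crash on save): agent_id=3 -> matches Aaron
  - ticket 5 (Login fails): agent_id=NULL, no match -> kept with NULL
All 5 rows appear; 2 have NULL agent.

SQL:
SELECT a.title, b.name AS agent
FROM tickets a
LEFT JOIN agents b ON a.agent_id = b.id

Result:
title          | agent
---------------+------
Timeout error  | Bob  
Wrong timezone | Aaron
Wrong total    | NULL 
Crash on save  | Aaron
Login fails    | NULL 


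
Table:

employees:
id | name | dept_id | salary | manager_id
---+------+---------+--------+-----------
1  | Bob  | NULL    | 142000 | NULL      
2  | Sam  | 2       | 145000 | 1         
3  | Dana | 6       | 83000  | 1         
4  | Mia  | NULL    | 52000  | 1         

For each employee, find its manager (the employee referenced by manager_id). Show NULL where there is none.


This is a self-join: employees is joined to a second copy of itself, matching each row's manager_id to another row's id. Use LEFT JOIN so rows with manager_id=NULL are kept.
  - employee 1 (Bob): manager_id=NULL -> NULL
  - employee 2 (Sam): manager_id=1 -> Bob
  - employee 3 (Dana): manager_id=1 -> Bob
  - employee 4 (Mia): manager_id=1 -> Bob

SQL:
SELECT a.name AS item, b.name AS manager
FROM employees a
LEFT JOIN employees b ON a.manager_id = b.id

Result:
item | manager
-----+--------
Bob  | NULL   
Sam  | Bob    
Dana | Bob    
Mia  | Bob    


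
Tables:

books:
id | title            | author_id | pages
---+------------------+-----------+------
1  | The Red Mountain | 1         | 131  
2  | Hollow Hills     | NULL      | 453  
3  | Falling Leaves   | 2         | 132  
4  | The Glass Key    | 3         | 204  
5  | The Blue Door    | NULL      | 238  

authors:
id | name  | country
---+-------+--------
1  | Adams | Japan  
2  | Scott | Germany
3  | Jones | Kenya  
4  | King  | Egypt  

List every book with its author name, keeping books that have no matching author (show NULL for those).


LEFT JOIN keeps every row from books (the left table); where author_id has no match in authors, the author columns become NULL. Walk through each book:
  - book 1 (The Red Mountain): author_id=1 -> matches Adams
  - book 2 (Hollow Hills): author_id=NULL, no match -> kept with NULL
  - book 3 (Falling Leaves): author_id=2 -> matches Scott
  - book 4 (The Glass Key): author_id=3 -> matches Jones
  - book 5 (The Blue Door): author_id=NULL, no match -> kept with NULL
All 5 rows appear; 2 have NULL author.

SQL:
SELECT a.title, b.name AS author
FROM books a
LEFT JOIN authors b ON a.author_id = b.id

Result:
title            | author
-----------------+-------
The Red Mountain | Adams 
Hollow Hills     | NULL  
Falling Leaves   | Scott 
The Glass Key    | Jones 
The Blue Door    | NULL  


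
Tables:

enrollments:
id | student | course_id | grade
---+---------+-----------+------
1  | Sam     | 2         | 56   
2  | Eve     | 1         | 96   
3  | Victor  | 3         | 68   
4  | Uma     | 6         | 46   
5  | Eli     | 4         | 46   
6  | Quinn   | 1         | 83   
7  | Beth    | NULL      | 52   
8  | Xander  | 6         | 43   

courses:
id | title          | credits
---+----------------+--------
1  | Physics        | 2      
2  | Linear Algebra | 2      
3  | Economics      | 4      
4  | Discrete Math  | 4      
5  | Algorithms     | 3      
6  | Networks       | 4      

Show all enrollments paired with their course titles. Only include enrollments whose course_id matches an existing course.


INNER JOIN keeps only enrollments rows whose course_id matches an id in courses. Walk through each enrollment:
  - enrollment 1 (Sam): course_id=2 -> matches Linear Algebra
  - enrollment 2 (Eve): course_id=1 -> matches Physics
  - enrollment 3 (Victor): course_id=3 -> matches Economics
  - enrollment 4 (Uma): course_id=6 -> matches Networks
  - enrollment 5 (Eli): course_id=4 -> matches Discrete Math
  - enrollment 6 (Quinn): course_id=1 -> matches Physics
  - enrollment 7 (Beth): course_id=NULL, no match -> dropped
  - enrollment 8 (Xander): course_id=6 -> matches Networks
So 1 of 8 rows is dropped.

SQL:
SELECT a.student, b.title AS course
FROM enrollments a
INNER JOIN courses b ON a.course_id = b.id

Result:
student | course        
--------+---------------
Sam     | Linear Algebra
Eve     | Physics       
Victor  | Economics     
Uma     | Networks      
Eli     | Discrete Math 
Quinn   | Physics       
Xander  | Networks      


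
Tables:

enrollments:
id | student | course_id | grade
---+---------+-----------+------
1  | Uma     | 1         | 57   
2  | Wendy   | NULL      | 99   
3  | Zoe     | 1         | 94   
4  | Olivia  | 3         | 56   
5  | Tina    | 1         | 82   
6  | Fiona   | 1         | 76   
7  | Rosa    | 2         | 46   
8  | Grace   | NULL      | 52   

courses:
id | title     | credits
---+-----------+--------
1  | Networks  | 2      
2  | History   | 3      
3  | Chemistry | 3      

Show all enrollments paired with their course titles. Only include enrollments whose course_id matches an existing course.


INNER JOIN keeps only enrollments rows whose course_id matches an id in courses. Walk through each enrollment:
  - enrollment 1 (Uma): course_id=1 -> matches Networks
  - enrollment 2 (Wendy): course_id=NULL, no match -> dropped
  - enrollment 3 (Zoe): course_id=1 -> matches Networks
  - enrollment 4 (Olivia): course_id=3 -> matches Chemistry
  - enrollment 5 (Tina): course_id=1 -> matches Networks
  - enrollment 6 (Fiona): course_id=1 -> matches Networks
  - enrollment 7 (Rosa): course_id=2 -> matches History
  - enrollment 8 (Grace): course_id=NULL, no match -> dropped
So 2 of 8 rows are dropped.

SQL:
SELECT a.student, b.title AS course
FROM enrollments a
INNER JOIN courses b ON a.course_id = b.id

Result:
student | course   
--------+----------
Uma     | Networks 
Zoe     | Networks 
Olivia  | Chemistry
Tina    | Networks 
Fiona   | Networks 
Rosa    | History  


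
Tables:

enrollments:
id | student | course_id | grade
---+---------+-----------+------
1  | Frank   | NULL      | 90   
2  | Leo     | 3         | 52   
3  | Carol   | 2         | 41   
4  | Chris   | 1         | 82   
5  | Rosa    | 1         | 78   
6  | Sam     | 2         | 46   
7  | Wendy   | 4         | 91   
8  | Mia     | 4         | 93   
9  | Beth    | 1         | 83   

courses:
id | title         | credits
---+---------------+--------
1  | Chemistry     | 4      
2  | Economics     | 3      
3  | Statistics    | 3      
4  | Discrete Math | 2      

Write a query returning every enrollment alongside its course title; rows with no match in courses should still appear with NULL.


LEFT JOIN keeps every row from enrollments (the left table); where course_id has no match in courses, the course columns become NULL. Walk through each enrollment:
  - enrollment 1 (Frank): course_id=NULL, no match -> kept with NULL
  - enrollment 2 (Leo): course_id=3 -> matches Statistics
  - enrollment 3 (Carol): course_id=2 -> matches Economics
  - enrollment 4 (Chris): course_id=1 -> matches Chemistry
  - enrollment 5 (Rosa): course_id=1 -> matches Chemistry
  - enrollment 6 (Sam): course_id=2 -> matches Economics
  - enrollment 7 (Wendy): course_id=4 -> matches Discrete Math
  - enrollment 8 (Mia): course_id=4 -> matches Discrete Math
  - enrollment 9 (Beth): course_id=1 -> matches Chemistry
All 9 rows appear; 1 has NULL course.

SQL:
SELECT a.student, b.title AS course
FROM enrollments a
LEFT JOIN courses b ON a.course_id = b.id

Result:
student | course       
--------+--------------
Frank   | NULL         
Leo     | Statistics   
Carol   | Economics    
Chris   | Chemistry    
Rosa    | Chemistry    
Sam     | Economics    
Wendy   | Discrete Math
Mia     | Discrete Math
Beth    | Chemistry    


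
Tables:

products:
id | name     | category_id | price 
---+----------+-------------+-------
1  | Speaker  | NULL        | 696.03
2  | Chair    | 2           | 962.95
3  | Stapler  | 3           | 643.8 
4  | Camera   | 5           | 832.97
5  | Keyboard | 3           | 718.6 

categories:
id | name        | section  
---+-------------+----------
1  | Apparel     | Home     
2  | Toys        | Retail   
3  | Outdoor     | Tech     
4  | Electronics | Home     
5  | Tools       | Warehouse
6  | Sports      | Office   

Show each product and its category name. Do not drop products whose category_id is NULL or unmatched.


LEFT JOIN keeps every row from products (the left table); where category_id has no match in categories, the category columns become NULL. Walk through each product:
  - product 1 (Speaker): category_id=NULL, no match -> kept with NULL
  - product 2 (Chair): category_id=2 -> matches Toys
  - product 3 (Stapler): category_id=3 -> matches Outdoor
  - product 4 (Camera): category_id=5 -> matches Tools
  - product 5 (Keyboard): category_id=3 -> matches Outdoor
All 5 rows appear; 1 has NULL category.

SQL:
SELECT a.name, b.name AS category
FROM products a
LEFT JOIN categories b ON a.category_id = b.id

Result:
name     | category
---------+---------
Speaker  | NULL    
Chair    | Toys    
Stapler  | Outdoor 
Camera   | Tools   
Keyboard | Outdoor 
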